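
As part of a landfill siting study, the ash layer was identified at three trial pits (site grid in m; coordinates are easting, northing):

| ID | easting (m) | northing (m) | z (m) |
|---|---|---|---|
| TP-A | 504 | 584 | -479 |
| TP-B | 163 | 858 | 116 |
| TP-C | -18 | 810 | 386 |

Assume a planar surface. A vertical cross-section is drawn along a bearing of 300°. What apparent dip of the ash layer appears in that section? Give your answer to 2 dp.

Let the plane be z = a·easting + b·northing + c.
TP-B−TP-A: −341a + 274b = 595;  TP-C−TP-A: −522a + 226b = 865.
Solving gives a = −1.55453, b = 0.23688.
Unit vector along 300° is (sin 300°, cos 300°) = (-0.8660, 0.5000).
Slope in that direction = a·(-0.8660) + b·(0.5000) = 1.46470.
Apparent dip = arctan|1.46470| = 55.68° (true dip is 57.5°, so apparent ≤ true as expected).

55.68°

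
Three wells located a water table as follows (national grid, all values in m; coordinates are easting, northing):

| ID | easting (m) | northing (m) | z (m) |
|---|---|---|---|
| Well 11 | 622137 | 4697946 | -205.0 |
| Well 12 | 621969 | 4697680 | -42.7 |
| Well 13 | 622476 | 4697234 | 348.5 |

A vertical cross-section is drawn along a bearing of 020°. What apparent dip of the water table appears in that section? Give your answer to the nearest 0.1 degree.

Two edge vectors: Well 11→Well 12 = (-168, -266, 162.3), Well 11→Well 13 = (339, -712, 553.5).
Normal n = (Well 11→Well 12) × (Well 11→Well 13) = (-31673.4, 148007.7, 209790).
So ∂z/∂easting = −n_x/n_z = 0.15098 and ∂z/∂northing = −n_y/n_z = −0.70550.
Unit vector along 020° is (sin 20°, cos 20°) = (0.3420, 0.9397).
Slope in that direction = a·(0.3420) + b·(0.9397) = −0.61132.
Apparent dip = arctan|0.61132| = 31.4° (true dip is 35.8°, so apparent ≤ true as expected).

31.4°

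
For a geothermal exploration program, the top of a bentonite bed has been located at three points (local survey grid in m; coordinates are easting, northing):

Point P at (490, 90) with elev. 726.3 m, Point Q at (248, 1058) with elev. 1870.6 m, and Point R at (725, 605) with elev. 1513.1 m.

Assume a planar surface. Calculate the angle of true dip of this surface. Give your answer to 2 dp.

Two edge vectors: Point P→Point Q = (-242, 968, 1144.3), Point P→Point R = (235, 515, 786.8).
Normal n = (Point P→Point Q) × (Point P→Point R) = (172307.9, 459316.1, -352110).
So ∂z/∂easting = −n_x/n_z = 0.48936 and ∂z/∂northing = −n_y/n_z = 1.30447.
Gradient magnitude |∇z| = √(a² + b²) = √(0.23947 + 1.70164) = 1.39324.
True dip = arctan(1.39324) = 54.33°, dipping toward SSW (azimuth ≈ 201°).

54.33°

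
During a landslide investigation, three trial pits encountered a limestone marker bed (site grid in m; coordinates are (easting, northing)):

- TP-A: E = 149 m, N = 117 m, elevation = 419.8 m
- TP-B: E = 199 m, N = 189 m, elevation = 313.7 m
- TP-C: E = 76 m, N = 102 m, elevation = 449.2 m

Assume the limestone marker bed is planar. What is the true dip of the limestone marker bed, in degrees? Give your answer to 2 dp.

Two edge vectors: TP-A→TP-B = (50, 72, -106.1), TP-A→TP-C = (-73, -15, 29.4).
Normal n = (TP-A→TP-B) × (TP-A→TP-C) = (525.3, 6275.3, 4506).
So ∂z/∂E = −n_x/n_z = −0.11658 and ∂z/∂N = −n_y/n_z = −1.39265.
Gradient magnitude |∇z| = √(a² + b²) = √(0.01359 + 1.93949) = 1.39753.
True dip = arctan(1.39753) = 54.41°, dipping toward N (azimuth ≈ 005°).

54.41°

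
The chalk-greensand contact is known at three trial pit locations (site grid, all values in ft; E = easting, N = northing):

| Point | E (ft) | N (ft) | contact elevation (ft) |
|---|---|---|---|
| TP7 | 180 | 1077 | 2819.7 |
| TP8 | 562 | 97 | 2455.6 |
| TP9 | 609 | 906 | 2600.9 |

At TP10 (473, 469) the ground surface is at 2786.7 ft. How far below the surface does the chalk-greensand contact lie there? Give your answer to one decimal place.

Two edge vectors: TP7→TP8 = (382, -980, -364.1), TP7→TP9 = (429, -171, -218.8).
Normal n = (TP7→TP8) × (TP7→TP9) = (152162.9, -72617.3, 355098).
So ∂z/∂E = −n_x/n_z = −0.428510 and ∂z/∂N = −n_y/n_z = 0.204499.
Intercept c from TP7: 2819.7 + 77.13 − 220.25 = 2676.59.
At (473, 469): z_contact = −202.69 + 95.91 + 2676.59 = 2569.81 ft.
Depth below ground = 2786.7 − 2569.81 = 216.9 ft.

216.9 ft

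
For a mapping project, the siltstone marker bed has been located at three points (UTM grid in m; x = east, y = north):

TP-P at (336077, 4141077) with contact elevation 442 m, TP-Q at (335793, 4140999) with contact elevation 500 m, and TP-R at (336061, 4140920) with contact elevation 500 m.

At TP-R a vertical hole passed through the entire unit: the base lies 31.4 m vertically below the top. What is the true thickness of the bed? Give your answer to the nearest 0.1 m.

Two edge vectors: TP-P→TP-Q = (-284, -78, 58), TP-P→TP-R = (-16, -157, 58).
Normal n = (TP-P→TP-Q) × (TP-P→TP-R) = (4582, 15544, 43340).
So ∂z/∂x = −n_x/n_z = −0.10572 and ∂z/∂y = −n_y/n_z = −0.35865.
|∇z| = √(a²+b²) = 0.37391, so dip δ = arctan(0.37391) = 20.50°.
True thickness = vertical thickness × cos δ = 31.4 × cos 20.50° = 29.4 m.

29.4 m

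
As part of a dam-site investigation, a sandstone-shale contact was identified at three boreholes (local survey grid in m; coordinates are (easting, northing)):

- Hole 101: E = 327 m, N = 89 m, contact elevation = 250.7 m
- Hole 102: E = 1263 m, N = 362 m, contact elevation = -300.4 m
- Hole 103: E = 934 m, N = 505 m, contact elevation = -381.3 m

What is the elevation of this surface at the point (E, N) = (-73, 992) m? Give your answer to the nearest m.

Two edge vectors: Hole 101→Hole 102 = (936, 273, -551.1), Hole 101→Hole 103 = (607, 416, -632).
Normal n = (Hole 101→Hole 102) × (Hole 101→Hole 103) = (56721.6, 257034.3, 223665).
So ∂z/∂E = −n_x/n_z = −0.25360 and ∂z/∂N = −n_y/n_z = −1.14919.
Intercept c from Hole 101: 250.7 + 82.93 + 102.28 = 435.91.
At (-73, 992): z = 18.5 − 1140.0 + 435.91 = -685.6 m.

-686 m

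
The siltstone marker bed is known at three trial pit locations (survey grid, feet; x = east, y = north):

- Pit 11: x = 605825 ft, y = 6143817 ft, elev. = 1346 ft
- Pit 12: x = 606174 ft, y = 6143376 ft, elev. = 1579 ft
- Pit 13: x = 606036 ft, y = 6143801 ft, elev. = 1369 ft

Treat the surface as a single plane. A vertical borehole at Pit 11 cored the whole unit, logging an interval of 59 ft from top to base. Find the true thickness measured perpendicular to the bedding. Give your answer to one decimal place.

53.3 ft

Two edge vectors: Pit 11→Pit 12 = (349, -441, 233), Pit 11→Pit 13 = (211, -16, 23).
Normal n = (Pit 11→Pit 12) × (Pit 11→Pit 13) = (-6415, 41136, 87467).
So ∂z/∂x = −n_x/n_z = 0.07334 and ∂z/∂y = −n_y/n_z = −0.47030.
|∇z| = √(a²+b²) = 0.47599, so dip δ = arctan(0.47599) = 25.45°.
True thickness = vertical thickness × cos δ = 59 × cos 25.45° = 53.3 ft.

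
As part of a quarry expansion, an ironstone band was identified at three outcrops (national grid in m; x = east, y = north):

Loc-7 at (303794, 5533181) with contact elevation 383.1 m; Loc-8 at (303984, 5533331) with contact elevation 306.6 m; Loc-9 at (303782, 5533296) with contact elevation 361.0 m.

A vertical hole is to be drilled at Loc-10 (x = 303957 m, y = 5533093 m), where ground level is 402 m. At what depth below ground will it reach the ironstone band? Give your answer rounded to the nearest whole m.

Let the plane be z = a·x + b·y + c.
Loc-8−Loc-7: 190a + 150b = −76.5;  Loc-9−Loc-7: −12a + 115b = −22.1.
Solving gives a = −0.23181818, b = −0.21636364.
Then c = 383.1 − a·303794 − b·5533181 = 1267987.23.
At (303957, 5533093): z_contact = −70462.8 − 1197160.1 + 1267987.23 = 364.4 m.
Depth below ground = 402 − 364.4 = 38 m.

38 m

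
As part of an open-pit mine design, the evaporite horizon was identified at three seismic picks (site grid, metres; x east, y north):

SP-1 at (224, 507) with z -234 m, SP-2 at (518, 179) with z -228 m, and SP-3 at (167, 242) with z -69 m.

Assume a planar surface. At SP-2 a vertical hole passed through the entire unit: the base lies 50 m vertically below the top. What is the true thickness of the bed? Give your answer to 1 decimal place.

Two edge vectors: SP-1→SP-2 = (294, -328, 6), SP-1→SP-3 = (-57, -265, 165).
Normal n = (SP-1→SP-2) × (SP-1→SP-3) = (-52530, -48852, -96606).
So ∂z/∂x = −n_x/n_z = −0.54376 and ∂z/∂y = −n_y/n_z = −0.50568.
|∇z| = √(a²+b²) = 0.74255, so dip δ = arctan(0.74255) = 36.60°.
True thickness = vertical thickness × cos δ = 50 × cos 36.60° = 40.1 m.

40.1 m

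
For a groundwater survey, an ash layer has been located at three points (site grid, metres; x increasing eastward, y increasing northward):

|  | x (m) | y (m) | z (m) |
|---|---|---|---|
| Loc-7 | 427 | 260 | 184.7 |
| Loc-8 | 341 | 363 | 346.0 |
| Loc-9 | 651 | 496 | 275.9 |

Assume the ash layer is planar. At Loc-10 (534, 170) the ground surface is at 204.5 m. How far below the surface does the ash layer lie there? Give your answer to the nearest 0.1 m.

Two edge vectors: Loc-7→Loc-8 = (-86, 103, 161.3), Loc-7→Loc-9 = (224, 236, 91.2).
Normal n = (Loc-7→Loc-8) × (Loc-7→Loc-9) = (-28673.2, 43974.4, -43368).
So ∂z/∂x = −n_x/n_z = −0.66116 and ∂z/∂y = −n_y/n_z = 1.01398.
Intercept c from Loc-7: 184.7 + 282.32 − 263.64 = 203.38.
At (534, 170): z_contact = −353.06 + 172.38 + 203.38 = 22.70 m.
Depth below ground = 204.5 − 22.70 = 181.8 m.

181.8 m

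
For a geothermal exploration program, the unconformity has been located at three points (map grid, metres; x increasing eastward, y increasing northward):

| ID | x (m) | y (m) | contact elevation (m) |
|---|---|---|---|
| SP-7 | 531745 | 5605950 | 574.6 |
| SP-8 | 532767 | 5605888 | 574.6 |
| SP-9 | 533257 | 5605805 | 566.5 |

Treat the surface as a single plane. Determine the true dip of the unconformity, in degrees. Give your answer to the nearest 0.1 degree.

8.7°

Let the plane be z = a·x + b·y + c.
SP-8−SP-7: 1022a − 62b = 0;  SP-9−SP-7: 1512a − 145b = −8.1.
Solving gives a = 0.00922, b = 0.15204.
Gradient magnitude |∇z| = √(a² + b²) = √(0.00009 + 0.02312) = 0.15232.
True dip = arctan(0.15232) = 8.7°, dipping toward S (azimuth ≈ 183°).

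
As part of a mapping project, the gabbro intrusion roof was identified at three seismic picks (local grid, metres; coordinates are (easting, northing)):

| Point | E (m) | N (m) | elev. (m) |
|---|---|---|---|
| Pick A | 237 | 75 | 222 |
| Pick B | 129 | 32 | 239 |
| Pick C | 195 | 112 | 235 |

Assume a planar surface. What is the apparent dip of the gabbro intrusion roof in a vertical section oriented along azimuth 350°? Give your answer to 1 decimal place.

8.7°

Two edge vectors: Pick A→Pick B = (-108, -43, 17), Pick A→Pick C = (-42, 37, 13).
Normal n = (Pick A→Pick B) × (Pick A→Pick C) = (-1188, 690, -5802).
So ∂z/∂E = −n_x/n_z = −0.20476 and ∂z/∂N = −n_y/n_z = 0.11892.
Unit vector along 350° is (sin 350°, cos 350°) = (-0.1736, 0.9848).
Slope in that direction = a·(-0.1736) + b·(0.9848) = 0.15267.
Apparent dip = arctan|0.15267| = 8.7° (true dip is 13.3°, so apparent ≤ true as expected).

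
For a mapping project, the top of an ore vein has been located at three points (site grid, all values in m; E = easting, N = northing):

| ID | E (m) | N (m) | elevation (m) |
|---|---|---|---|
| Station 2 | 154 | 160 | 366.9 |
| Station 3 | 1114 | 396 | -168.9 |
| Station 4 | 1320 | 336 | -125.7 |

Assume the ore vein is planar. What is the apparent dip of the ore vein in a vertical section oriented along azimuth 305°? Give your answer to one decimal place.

Let the plane be z = a·E + b·N + c.
Station 3−Station 2: 960a + 236b = −535.8;  Station 4−Station 2: 1166a + 176b = −492.6.
Solving gives a = −0.20668, b = −1.42960.
Unit vector along 305° is (sin 305°, cos 305°) = (-0.8192, 0.5736).
Slope in that direction = a·(-0.8192) + b·(0.5736) = −0.65068.
Apparent dip = arctan|0.65068| = 33.1° (true dip is 55.3°, so apparent ≤ true as expected).

33.1°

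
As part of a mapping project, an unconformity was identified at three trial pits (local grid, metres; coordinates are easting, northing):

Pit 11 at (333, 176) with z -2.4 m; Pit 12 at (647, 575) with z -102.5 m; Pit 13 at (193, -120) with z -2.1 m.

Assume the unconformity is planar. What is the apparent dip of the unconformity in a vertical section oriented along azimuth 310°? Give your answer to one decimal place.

40.4°

Two edge vectors: Pit 11→Pit 12 = (314, 399, -100.1), Pit 11→Pit 13 = (-140, -296, 0.3).
Normal n = (Pit 11→Pit 12) × (Pit 11→Pit 13) = (-29509.9, 13919.8, -37084).
So ∂z/∂easting = −n_x/n_z = −0.79576 and ∂z/∂northing = −n_y/n_z = 0.37536.
Unit vector along 310° is (sin 310°, cos 310°) = (-0.7660, 0.6428).
Slope in that direction = a·(-0.7660) + b·(0.6428) = 0.85086.
Apparent dip = arctan|0.85086| = 40.4° (true dip is 41.3°, so apparent ≤ true as expected).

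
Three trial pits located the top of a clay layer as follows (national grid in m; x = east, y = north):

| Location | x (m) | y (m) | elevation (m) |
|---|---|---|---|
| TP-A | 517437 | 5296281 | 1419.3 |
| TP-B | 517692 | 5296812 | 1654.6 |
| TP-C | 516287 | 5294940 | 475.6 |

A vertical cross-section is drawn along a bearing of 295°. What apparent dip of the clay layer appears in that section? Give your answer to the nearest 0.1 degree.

Let the plane be z = a·x + b·y + c.
TP-B−TP-A: 255a + 531b = 235.3;  TP-C−TP-A: −1150a − 1341b = −943.7.
Solving gives a = 0.69062, b = 0.11147.
Unit vector along 295° is (sin 295°, cos 295°) = (-0.9063, 0.4226).
Slope in that direction = a·(-0.9063) + b·(0.4226) = −0.57881.
Apparent dip = arctan|0.57881| = 30.1° (true dip is 35.0°, so apparent ≤ true as expected).

30.1°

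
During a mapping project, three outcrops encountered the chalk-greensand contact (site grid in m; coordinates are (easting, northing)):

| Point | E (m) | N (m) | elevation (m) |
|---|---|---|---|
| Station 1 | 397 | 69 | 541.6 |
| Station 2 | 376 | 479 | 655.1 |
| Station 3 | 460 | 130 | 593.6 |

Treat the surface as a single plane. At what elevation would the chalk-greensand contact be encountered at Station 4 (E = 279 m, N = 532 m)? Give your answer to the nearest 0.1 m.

619.7 m

Let the plane be z = a·E + b·N + c.
Station 2−Station 1: −21a + 410b = 113.5;  Station 3−Station 1: 63a + 61b = 52.
Solving gives a = 0.53102, b = 0.30403.
Then c = 541.6 − a·397 − b·69 = 309.81.
At (279, 532): z = 148.2 + 161.7 + 309.81 = 619.7 m.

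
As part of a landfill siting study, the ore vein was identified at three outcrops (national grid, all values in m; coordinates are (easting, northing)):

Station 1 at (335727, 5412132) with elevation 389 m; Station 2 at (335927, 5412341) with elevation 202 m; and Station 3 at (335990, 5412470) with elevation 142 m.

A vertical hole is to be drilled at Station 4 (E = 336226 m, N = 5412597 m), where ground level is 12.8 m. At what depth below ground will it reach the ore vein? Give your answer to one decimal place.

Let the plane be z = a·E + b·N + c.
Station 2−Station 1: 200a + 209b = −187;  Station 3−Station 1: 263a + 338b = −247.
Solving gives a = −0.916884351, b = −0.017335550.
Then c = 389 − a·335727 − b·5412132 = 402034.12.
At (336226, 5412597): z_contact = −308280.36 − 93830.34 + 402034.12 = -76.59 m.
Depth below ground = 12.8 − (-76.59) = 89.4 m.

89.4 m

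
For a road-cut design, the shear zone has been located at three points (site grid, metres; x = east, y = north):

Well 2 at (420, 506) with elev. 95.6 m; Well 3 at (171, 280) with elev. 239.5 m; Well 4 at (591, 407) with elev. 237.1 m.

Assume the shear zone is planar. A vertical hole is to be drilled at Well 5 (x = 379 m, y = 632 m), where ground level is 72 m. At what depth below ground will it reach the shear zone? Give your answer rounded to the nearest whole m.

107 m

Let the plane be z = a·x + b·y + c.
Well 3−Well 2: −249a − 226b = 143.9;  Well 4−Well 2: 171a − 99b = 141.5.
Solving gives a = 0.28015, b = −0.94539.
Then c = 95.6 − a·420 − b·506 = 456.30.
At (379, 632): z_contact = 106.2 − 597.5 + 456.30 = -35.0 m.
Depth below ground = 72 − (-35.0) = 107 m.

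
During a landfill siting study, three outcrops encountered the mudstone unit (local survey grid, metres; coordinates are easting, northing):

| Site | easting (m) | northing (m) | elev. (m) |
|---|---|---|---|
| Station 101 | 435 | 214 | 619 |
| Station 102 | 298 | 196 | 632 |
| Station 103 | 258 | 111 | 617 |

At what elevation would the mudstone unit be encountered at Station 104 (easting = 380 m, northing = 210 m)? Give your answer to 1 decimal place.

Two edge vectors: Station 101→Station 102 = (-137, -18, 13), Station 101→Station 103 = (-177, -103, -2).
Normal n = (Station 101→Station 102) × (Station 101→Station 103) = (1375, -2575, 10925).
So ∂z/∂easting = −n_x/n_z = −0.12586 and ∂z/∂northing = −n_y/n_z = 0.23570.
Intercept c from Station 101: 619 + 54.75 − 50.44 = 623.31.
At (380, 210): z = −47.8 + 49.5 + 623.31 = 625.0 m.

625.0 m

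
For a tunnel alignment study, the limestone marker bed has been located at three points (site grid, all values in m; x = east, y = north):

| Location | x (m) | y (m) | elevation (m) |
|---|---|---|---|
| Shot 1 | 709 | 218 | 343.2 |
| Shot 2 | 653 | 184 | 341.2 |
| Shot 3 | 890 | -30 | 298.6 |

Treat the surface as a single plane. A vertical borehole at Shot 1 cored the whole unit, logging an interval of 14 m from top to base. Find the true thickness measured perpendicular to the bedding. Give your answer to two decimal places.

13.84 m

Two edge vectors: Shot 1→Shot 2 = (-56, -34, -2), Shot 1→Shot 3 = (181, -248, -44.6).
Normal n = (Shot 1→Shot 2) × (Shot 1→Shot 3) = (1020.4, -2859.6, 20042).
So ∂z/∂x = −n_x/n_z = −0.05091 and ∂z/∂y = −n_y/n_z = 0.14268.
|∇z| = √(a²+b²) = 0.15149, so dip δ = arctan(0.15149) = 8.61°.
True thickness = vertical thickness × cos δ = 14 × cos 8.61° = 13.84 m.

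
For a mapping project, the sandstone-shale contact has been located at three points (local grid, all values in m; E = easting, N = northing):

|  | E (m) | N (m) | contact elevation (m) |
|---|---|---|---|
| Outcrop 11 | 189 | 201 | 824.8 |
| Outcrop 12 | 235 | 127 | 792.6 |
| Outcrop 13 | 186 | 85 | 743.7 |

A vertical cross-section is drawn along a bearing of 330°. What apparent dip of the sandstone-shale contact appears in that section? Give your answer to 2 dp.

Let the plane be z = a·E + b·N + c.
Outcrop 12−Outcrop 11: 46a − 74b = −32.2;  Outcrop 13−Outcrop 11: −3a − 116b = −81.1.
Solving gives a = 0.40774, b = 0.68859.
Unit vector along 330° is (sin 330°, cos 330°) = (-0.5000, 0.8660).
Slope in that direction = a·(-0.5000) + b·(0.8660) = 0.39247.
Apparent dip = arctan|0.39247| = 21.43° (true dip is 38.7°, so apparent ≤ true as expected).

21.43°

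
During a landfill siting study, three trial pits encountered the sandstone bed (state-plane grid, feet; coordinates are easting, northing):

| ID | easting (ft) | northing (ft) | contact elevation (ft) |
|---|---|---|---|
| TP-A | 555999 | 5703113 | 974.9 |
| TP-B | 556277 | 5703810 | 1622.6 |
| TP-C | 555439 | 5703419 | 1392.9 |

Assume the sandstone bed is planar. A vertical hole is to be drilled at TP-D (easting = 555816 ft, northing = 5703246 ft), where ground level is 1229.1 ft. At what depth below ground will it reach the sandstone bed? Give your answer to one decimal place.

Let the plane be z = a·easting + b·northing + c.
TP-B−TP-A: 278a + 697b = 647.7;  TP-C−TP-A: −560a + 306b = 418.
Solving gives a = −0.195944786, b = 1.007421306.
Then c = 974.9 − a·555999 − b·5703113 = −5635517.54.
At (555816, 5703246): z_contact = −108909.25 + 5745571.54 − 5635517.54 = 1144.74 ft.
Depth below ground = 1229.1 − 1144.74 = 84.4 ft.

84.4 ft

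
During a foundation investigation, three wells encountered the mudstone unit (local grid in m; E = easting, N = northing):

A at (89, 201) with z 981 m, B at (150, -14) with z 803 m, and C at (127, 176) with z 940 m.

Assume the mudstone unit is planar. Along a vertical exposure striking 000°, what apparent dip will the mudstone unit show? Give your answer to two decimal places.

32.68°

Two edge vectors: A→B = (61, -215, -178), A→C = (38, -25, -41).
Normal n = (A→B) × (A→C) = (4365, -4263, 6645).
So ∂z/∂E = −n_x/n_z = −0.65688 and ∂z/∂N = −n_y/n_z = 0.64153.
Unit vector along 000° is (sin 0°, cos 0°) = (0.0000, 1.0000).
Slope in that direction = a·(0.0000) + b·(1.0000) = 0.64153.
Apparent dip = arctan|0.64153| = 32.68° (true dip is 42.6°, so apparent ≤ true as expected).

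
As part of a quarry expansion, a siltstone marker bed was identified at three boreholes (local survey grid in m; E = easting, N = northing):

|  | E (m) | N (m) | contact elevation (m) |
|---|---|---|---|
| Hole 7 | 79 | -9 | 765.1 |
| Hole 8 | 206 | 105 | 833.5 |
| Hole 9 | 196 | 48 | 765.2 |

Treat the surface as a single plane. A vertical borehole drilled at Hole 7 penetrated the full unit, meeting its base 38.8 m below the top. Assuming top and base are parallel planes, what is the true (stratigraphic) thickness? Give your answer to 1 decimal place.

Let the plane be z = a·E + b·N + c.
Hole 8−Hole 7: 127a + 114b = 68.4;  Hole 9−Hole 7: 117a + 57b = 0.1.
Solving gives a = −0.63738, b = 1.31007.
|∇z| = √(a²+b²) = 1.45689, so dip δ = arctan(1.45689) = 55.53°.
True thickness = vertical thickness × cos δ = 38.8 × cos 55.53° = 22.0 m.

22.0 m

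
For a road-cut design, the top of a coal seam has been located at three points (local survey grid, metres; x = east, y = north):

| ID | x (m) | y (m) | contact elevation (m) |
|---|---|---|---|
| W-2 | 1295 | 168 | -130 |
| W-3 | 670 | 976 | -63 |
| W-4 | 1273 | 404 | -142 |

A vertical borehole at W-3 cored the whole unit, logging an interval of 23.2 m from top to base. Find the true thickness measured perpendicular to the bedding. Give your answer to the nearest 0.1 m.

Let the plane be z = a·x + b·y + c.
W-3−W-2: −625a + 808b = 67;  W-4−W-2: −22a + 236b = −12.
Solving gives a = −0.19663, b = −0.06918.
|∇z| = √(a²+b²) = 0.20845, so dip δ = arctan(0.20845) = 11.77°.
True thickness = vertical thickness × cos δ = 23.2 × cos 11.77° = 22.7 m.

22.7 m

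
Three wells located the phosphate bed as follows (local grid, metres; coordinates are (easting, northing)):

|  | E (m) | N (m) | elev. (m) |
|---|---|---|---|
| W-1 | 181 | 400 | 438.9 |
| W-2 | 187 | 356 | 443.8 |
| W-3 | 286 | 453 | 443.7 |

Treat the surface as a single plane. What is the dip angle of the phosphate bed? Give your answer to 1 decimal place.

Let the plane be z = a·E + b·N + c.
W-2−W-1: 6a − 44b = 4.9;  W-3−W-1: 105a + 53b = 4.8.
Solving gives a = 0.09536, b = −0.09836.
Gradient magnitude |∇z| = √(a² + b²) = √(0.00909 + 0.00967) = 0.13700.
True dip = arctan(0.13700) = 7.8°, dipping toward NW (azimuth ≈ 316°).

7.8°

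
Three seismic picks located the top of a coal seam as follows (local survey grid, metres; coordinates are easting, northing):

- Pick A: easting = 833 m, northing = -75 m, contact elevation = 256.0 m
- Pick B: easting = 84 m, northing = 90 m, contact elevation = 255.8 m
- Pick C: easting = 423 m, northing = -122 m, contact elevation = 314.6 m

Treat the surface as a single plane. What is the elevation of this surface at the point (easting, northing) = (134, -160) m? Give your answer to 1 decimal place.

358.0 m

Let the plane be z = a·easting + b·northing + c.
Pick B−Pick A: −749a + 165b = −0.2;  Pick C−Pick A: −410a − 47b = 58.6.
Solving gives a = −0.09392, b = −0.42754.
Then c = 256 − a·833 − b·-75 = 302.17.
At (134, -160): z = −12.6 + 68.4 + 302.17 = 358.0 m.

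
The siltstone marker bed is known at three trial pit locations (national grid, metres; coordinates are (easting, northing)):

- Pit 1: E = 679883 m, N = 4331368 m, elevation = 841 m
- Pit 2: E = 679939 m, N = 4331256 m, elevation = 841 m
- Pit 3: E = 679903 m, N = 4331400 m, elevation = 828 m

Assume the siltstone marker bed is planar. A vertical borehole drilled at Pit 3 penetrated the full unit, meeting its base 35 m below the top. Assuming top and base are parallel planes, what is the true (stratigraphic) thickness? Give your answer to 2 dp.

Two edge vectors: Pit 1→Pit 2 = (56, -112, 0), Pit 1→Pit 3 = (20, 32, -13).
Normal n = (Pit 1→Pit 2) × (Pit 1→Pit 3) = (1456, 728, 4032).
So ∂z/∂E = −n_x/n_z = −0.36111 and ∂z/∂N = −n_y/n_z = −0.18056.
|∇z| = √(a²+b²) = 0.40373, so dip δ = arctan(0.40373) = 21.99°.
True thickness = vertical thickness × cos δ = 35 × cos 21.99° = 32.45 m.

32.45 m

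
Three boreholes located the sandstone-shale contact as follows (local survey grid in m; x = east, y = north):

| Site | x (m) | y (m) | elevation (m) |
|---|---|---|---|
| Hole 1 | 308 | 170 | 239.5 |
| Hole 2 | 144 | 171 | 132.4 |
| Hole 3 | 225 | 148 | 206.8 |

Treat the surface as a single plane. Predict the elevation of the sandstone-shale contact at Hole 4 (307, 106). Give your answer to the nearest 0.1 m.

Two edge vectors: Hole 1→Hole 2 = (-164, 1, -107.1), Hole 1→Hole 3 = (-83, -22, -32.7).
Normal n = (Hole 1→Hole 2) × (Hole 1→Hole 3) = (-2388.9, 3526.5, 3691).
So ∂z/∂x = −n_x/n_z = 0.64722 and ∂z/∂y = −n_y/n_z = −0.95543.
Intercept c from Hole 1: 239.5 − 199.34 + 162.42 = 202.58.
At (307, 106): z = 198.7 − 101.3 + 202.58 = 300.0 m.

300.0 m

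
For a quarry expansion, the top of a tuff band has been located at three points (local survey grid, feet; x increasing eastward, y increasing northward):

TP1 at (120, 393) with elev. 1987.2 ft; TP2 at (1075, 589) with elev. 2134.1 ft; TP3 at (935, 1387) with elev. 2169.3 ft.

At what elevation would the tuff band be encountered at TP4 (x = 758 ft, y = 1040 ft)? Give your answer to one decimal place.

2120.8 ft

Two edge vectors: TP1→TP2 = (955, 196, 146.9), TP1→TP3 = (815, 994, 182.1).
Normal n = (TP1→TP2) × (TP1→TP3) = (-110327, -54182, 789530).
So ∂z/∂x = −n_x/n_z = 0.139738 and ∂z/∂y = −n_y/n_z = 0.068626.
Intercept c from TP1: 1987.2 − 16.77 − 26.97 = 1943.46.
At (758, 1040): z = 105.9 + 71.4 + 1943.46 = 2120.8 ft.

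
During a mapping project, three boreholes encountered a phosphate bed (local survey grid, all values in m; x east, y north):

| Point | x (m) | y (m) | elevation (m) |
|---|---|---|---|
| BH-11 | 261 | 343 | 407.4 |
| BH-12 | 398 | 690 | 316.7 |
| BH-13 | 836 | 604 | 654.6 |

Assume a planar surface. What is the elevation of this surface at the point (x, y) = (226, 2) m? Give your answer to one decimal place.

563.1 m

Two edge vectors: BH-11→BH-12 = (137, 347, -90.7), BH-11→BH-13 = (575, 261, 247.2).
Normal n = (BH-11→BH-12) × (BH-11→BH-13) = (109451.1, -86018.9, -163768).
So ∂z/∂x = −n_x/n_z = 0.66833 and ∂z/∂y = −n_y/n_z = −0.52525.
Intercept c from BH-11: 407.4 − 174.43 + 180.16 = 413.13.
At (226, 2): z = 151.0 − 1.1 + 413.13 = 563.1 m.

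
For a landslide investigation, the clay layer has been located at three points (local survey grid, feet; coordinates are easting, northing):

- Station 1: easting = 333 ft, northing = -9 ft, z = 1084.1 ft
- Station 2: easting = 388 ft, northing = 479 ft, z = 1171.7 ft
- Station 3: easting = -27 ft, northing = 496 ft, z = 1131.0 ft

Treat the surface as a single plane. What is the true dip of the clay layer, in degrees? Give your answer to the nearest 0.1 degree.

11.2°

Let the plane be z = a·easting + b·northing + c.
Station 2−Station 1: 55a + 488b = 87.6;  Station 3−Station 1: −360a + 505b = 46.9.
Solving gives a = 0.10494, b = 0.16768.
Gradient magnitude |∇z| = √(a² + b²) = √(0.01101 + 0.02812) = 0.19781.
True dip = arctan(0.19781) = 11.2°, dipping toward SSW (azimuth ≈ 212°).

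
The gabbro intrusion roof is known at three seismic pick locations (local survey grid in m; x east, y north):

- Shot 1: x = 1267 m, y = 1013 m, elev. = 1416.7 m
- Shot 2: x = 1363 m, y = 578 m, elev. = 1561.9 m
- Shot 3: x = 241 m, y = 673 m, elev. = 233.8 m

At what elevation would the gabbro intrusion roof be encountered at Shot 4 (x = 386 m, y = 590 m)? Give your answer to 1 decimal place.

410.7 m

Let the plane be z = a·x + b·y + c.
Shot 2−Shot 1: 96a − 435b = 145.2;  Shot 3−Shot 1: −1026a − 340b = −1182.9.
Solving gives a = 1.177429, b = −0.073947.
Then c = 1416.7 − a·1267 − b·1013 = −0.19.
At (386, 590): z = 454.5 − 43.6 − 0.19 = 410.7 m.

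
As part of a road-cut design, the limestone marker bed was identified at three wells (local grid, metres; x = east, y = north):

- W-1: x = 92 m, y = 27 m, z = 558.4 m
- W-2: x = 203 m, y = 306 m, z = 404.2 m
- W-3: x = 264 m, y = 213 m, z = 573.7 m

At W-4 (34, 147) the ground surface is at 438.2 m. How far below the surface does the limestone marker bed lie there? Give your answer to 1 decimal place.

Let the plane be z = a·x + b·y + c.
W-2−W-1: 111a + 279b = −154.2;  W-3−W-1: 172a + 186b = 15.3.
Solving gives a = 1.20510, b = −1.03214.
Then c = 558.4 − a·92 − b·27 = 475.40.
At (34, 147): z_contact = 40.97 − 151.72 + 475.40 = 364.65 m.
Depth below ground = 438.2 − 364.65 = 73.6 m.

73.6 m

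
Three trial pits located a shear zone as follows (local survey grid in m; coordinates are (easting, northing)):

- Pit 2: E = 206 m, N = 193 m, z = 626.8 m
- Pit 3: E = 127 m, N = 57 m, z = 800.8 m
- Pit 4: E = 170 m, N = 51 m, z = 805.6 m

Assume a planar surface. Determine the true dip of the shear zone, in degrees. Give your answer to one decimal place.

51.2°

Two edge vectors: Pit 2→Pit 3 = (-79, -136, 174), Pit 2→Pit 4 = (-36, -142, 178.8).
Normal n = (Pit 2→Pit 3) × (Pit 2→Pit 4) = (391.2, 7861.2, 6322).
So ∂z/∂E = −n_x/n_z = −0.06188 and ∂z/∂N = −n_y/n_z = −1.24347.
Gradient magnitude |∇z| = √(a² + b²) = √(0.00383 + 1.54621) = 1.24501.
True dip = arctan(1.24501) = 51.2°, dipping toward N (azimuth ≈ 003°).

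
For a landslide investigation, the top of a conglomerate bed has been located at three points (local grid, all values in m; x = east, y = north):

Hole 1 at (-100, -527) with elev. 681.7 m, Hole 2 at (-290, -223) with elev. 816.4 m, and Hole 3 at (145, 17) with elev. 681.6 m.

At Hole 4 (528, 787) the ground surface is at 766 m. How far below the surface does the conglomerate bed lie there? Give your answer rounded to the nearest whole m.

Let the plane be z = a·x + b·y + c.
Hole 2−Hole 1: −190a + 304b = 134.7;  Hole 3−Hole 1: 245a + 544b = −0.1.
Solving gives a = −0.41221, b = 0.18546.
Then c = 681.7 − a·-100 − b·-527 = 738.22.
At (528, 787): z_contact = −217.6 + 146.0 + 738.22 = 666.5 m.
Depth below ground = 766 − 666.5 = 99 m.

99 m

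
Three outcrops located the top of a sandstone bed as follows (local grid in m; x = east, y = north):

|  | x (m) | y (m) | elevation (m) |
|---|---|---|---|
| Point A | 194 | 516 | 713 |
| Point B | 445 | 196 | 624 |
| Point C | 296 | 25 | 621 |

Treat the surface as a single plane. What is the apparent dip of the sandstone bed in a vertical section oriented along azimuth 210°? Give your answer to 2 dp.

Two edge vectors: Point A→Point B = (251, -320, -89), Point A→Point C = (102, -491, -92).
Normal n = (Point A→Point B) × (Point A→Point C) = (-14259, 14014, -90601).
So ∂z/∂x = −n_x/n_z = −0.15738 and ∂z/∂y = −n_y/n_z = 0.15468.
Unit vector along 210° is (sin 210°, cos 210°) = (-0.5000, -0.8660).
Slope in that direction = a·(-0.5000) + b·(-0.8660) = −0.05526.
Apparent dip = arctan|0.05526| = 3.16° (true dip is 12.4°, so apparent ≤ true as expected).

3.16°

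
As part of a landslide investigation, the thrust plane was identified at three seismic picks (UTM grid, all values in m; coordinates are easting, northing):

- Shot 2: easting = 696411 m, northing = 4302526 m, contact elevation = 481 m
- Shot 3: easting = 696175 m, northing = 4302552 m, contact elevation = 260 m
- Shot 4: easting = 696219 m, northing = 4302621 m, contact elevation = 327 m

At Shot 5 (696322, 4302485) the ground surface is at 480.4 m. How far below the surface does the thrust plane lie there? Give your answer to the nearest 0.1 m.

100.5 m

Let the plane be z = a·easting + b·northing + c.
Shot 3−Shot 2: −236a + 26b = −221;  Shot 4−Shot 2: −192a + 95b = −154.
Solving gives a = 0.974925407, b = 0.349322929.
Then c = 481 − a·696411 − b·4302526 = −2181438.76.
At (696322, 4302485): z_contact = 678862.01 + 1502956.66 − 2181438.76 = 379.91 m.
Depth below ground = 480.4 − 379.91 = 100.5 m.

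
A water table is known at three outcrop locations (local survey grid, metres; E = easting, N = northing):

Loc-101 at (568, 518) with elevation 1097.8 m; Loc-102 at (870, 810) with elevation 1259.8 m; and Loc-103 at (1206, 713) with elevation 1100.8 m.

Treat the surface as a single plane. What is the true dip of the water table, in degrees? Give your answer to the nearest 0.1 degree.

Two edge vectors: Loc-101→Loc-102 = (302, 292, 162), Loc-101→Loc-103 = (638, 195, 3).
Normal n = (Loc-101→Loc-102) × (Loc-101→Loc-103) = (-30714, 102450, -127406).
So ∂z/∂E = −n_x/n_z = −0.24107 and ∂z/∂N = −n_y/n_z = 0.80412.
Gradient magnitude |∇z| = √(a² + b²) = √(0.05812 + 0.64661) = 0.83948.
True dip = arctan(0.83948) = 40.0°, dipping toward SSE (azimuth ≈ 163°).

40.0°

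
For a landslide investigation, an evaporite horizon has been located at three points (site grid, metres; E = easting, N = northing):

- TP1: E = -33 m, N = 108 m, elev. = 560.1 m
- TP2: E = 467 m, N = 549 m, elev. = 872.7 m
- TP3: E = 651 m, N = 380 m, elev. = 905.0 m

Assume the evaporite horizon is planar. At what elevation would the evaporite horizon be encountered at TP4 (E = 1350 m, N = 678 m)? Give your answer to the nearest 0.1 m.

1262.5 m

Let the plane be z = a·E + b·N + c.
TP2−TP1: 500a + 441b = 312.6;  TP3−TP1: 684a + 272b = 344.9.
Solving gives a = 0.404927, b = 0.249743.
Then c = 560.1 − a·-33 − b·108 = 546.49.
At (1350, 678): z = 546.7 + 169.3 + 546.49 = 1262.5 m.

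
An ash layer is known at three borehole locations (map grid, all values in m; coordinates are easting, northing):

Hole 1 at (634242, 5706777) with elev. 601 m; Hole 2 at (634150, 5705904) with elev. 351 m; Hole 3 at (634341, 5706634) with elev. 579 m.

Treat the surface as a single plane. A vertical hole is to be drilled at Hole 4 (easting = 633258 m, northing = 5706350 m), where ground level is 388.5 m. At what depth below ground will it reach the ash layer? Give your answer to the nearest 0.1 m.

65.8 m

Two edge vectors: Hole 1→Hole 2 = (-92, -873, -250), Hole 1→Hole 3 = (99, -143, -22).
Normal n = (Hole 1→Hole 2) × (Hole 1→Hole 3) = (-16544, -26774, 99583).
So ∂z/∂easting = −n_x/n_z = 0.166132774 and ∂z/∂northing = −n_y/n_z = 0.268861151.
Intercept c from Hole 1: 601 − 105368.38 − 1534330.63 = −1639098.02.
At (633258, 5706350): z_contact = 105204.91 + 1534215.83 − 1639098.02 = 322.72 m.
Depth below ground = 388.5 − 322.72 = 65.8 m.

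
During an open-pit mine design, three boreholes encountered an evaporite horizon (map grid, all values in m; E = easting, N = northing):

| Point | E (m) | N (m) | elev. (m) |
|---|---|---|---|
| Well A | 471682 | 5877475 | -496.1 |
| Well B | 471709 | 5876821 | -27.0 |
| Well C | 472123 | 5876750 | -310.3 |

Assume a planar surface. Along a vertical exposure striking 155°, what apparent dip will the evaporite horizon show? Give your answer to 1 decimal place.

18.6°

Let the plane be z = a·E + b·N + c.
Well B−Well A: 27a − 654b = 469.1;  Well C−Well A: 441a − 725b = 185.8.
Solving gives a = −0.81307, b = −0.75085.
Unit vector along 155° is (sin 155°, cos 155°) = (0.4226, -0.9063).
Slope in that direction = a·(0.4226) + b·(-0.9063) = 0.33688.
Apparent dip = arctan|0.33688| = 18.6° (true dip is 47.9°, so apparent ≤ true as expected).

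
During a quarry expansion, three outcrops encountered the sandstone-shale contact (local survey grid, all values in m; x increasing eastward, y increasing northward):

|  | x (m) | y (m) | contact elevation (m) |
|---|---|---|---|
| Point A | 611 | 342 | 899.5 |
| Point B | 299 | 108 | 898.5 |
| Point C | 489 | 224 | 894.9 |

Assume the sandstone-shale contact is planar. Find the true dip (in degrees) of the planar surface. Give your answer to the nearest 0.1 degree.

Two edge vectors: Point A→Point B = (-312, -234, -1), Point A→Point C = (-122, -118, -4.6).
Normal n = (Point A→Point B) × (Point A→Point C) = (958.4, -1313.2, 8268).
So ∂z/∂x = −n_x/n_z = −0.11592 and ∂z/∂y = −n_y/n_z = 0.15883.
Gradient magnitude |∇z| = √(a² + b²) = √(0.01344 + 0.02523) = 0.19663.
True dip = arctan(0.19663) = 11.1°, dipping toward SE (azimuth ≈ 144°).

11.1°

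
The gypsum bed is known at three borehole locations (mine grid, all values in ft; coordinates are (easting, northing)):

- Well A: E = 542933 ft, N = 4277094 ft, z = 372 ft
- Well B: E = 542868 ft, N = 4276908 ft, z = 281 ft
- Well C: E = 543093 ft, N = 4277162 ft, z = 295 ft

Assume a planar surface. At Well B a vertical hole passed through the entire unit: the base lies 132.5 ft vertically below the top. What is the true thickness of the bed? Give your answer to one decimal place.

Two edge vectors: Well A→Well B = (-65, -186, -91), Well A→Well C = (160, 68, -77).
Normal n = (Well A→Well B) × (Well A→Well C) = (20510, -19565, 25340).
So ∂z/∂E = −n_x/n_z = −0.80939 and ∂z/∂N = −n_y/n_z = 0.77210.
|∇z| = √(a²+b²) = 1.11859, so dip δ = arctan(1.11859) = 48.20°.
True thickness = vertical thickness × cos δ = 132.5 × cos 48.20° = 88.3 ft.

88.3 ft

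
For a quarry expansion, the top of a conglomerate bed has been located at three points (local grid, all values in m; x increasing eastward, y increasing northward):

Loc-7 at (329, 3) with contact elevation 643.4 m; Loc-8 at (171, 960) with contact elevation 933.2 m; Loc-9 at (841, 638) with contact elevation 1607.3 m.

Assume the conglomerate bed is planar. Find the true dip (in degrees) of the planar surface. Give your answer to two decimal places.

Two edge vectors: Loc-7→Loc-8 = (-158, 957, 289.8), Loc-7→Loc-9 = (512, 635, 963.9).
Normal n = (Loc-7→Loc-8) × (Loc-7→Loc-9) = (738429.3, 300673.8, -590314).
So ∂z/∂x = −n_x/n_z = 1.25091 and ∂z/∂y = −n_y/n_z = 0.50935.
Gradient magnitude |∇z| = √(a² + b²) = √(1.56477 + 0.25943) = 1.35063.
True dip = arctan(1.35063) = 53.48°, dipping toward WSW (azimuth ≈ 248°).

53.48°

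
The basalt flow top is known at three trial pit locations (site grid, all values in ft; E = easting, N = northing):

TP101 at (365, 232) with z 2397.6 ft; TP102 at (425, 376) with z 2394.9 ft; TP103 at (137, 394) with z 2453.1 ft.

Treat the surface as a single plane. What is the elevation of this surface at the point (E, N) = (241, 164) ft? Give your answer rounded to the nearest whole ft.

2418 ft

Let the plane be z = a·E + b·N + c.
TP102−TP101: 60a + 144b = −2.7;  TP103−TP101: −228a + 162b = 55.5.
Solving gives a = −0.19810, b = 0.06379.
Then c = 2397.6 − a·365 − b·232 = 2455.11.
At (241, 164): z = −47.7 + 10.5 + 2455.11 = 2417.8 ft.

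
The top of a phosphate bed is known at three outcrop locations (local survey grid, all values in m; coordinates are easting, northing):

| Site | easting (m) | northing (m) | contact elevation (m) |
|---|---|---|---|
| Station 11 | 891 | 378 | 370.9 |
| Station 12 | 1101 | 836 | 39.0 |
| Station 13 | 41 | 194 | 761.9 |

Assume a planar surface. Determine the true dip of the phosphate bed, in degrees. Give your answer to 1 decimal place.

33.5°

Two edge vectors: Station 11→Station 12 = (210, 458, -331.9), Station 11→Station 13 = (-850, -184, 391).
Normal n = (Station 11→Station 12) × (Station 11→Station 13) = (118008.4, 200005, 350660).
So ∂z/∂easting = −n_x/n_z = −0.33653 and ∂z/∂northing = −n_y/n_z = −0.57037.
Gradient magnitude |∇z| = √(a² + b²) = √(0.11325 + 0.32532) = 0.66225.
True dip = arctan(0.66225) = 33.5°, dipping toward NNE (azimuth ≈ 031°).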